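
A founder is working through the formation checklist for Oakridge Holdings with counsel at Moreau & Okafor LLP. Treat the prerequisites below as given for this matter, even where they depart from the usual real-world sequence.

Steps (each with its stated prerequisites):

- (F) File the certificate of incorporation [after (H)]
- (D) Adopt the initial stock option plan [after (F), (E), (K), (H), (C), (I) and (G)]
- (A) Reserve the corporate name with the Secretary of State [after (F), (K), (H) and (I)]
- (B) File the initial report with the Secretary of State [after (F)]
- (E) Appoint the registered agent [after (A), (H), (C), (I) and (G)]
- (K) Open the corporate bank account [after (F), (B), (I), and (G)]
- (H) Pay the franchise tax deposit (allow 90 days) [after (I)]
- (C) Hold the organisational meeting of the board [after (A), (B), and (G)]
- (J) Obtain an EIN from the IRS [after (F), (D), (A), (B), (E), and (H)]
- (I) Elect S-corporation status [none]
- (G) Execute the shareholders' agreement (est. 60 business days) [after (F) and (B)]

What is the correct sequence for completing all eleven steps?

(I), (H), (F), (B), (G), (K), (A), (C), (E), (D), (J)

(I) has no prerequisites → (I) first.
Next only (H) has its prerequisites met → (H).
(F) needed (H), now all done → (F).
(B) needed (F), now all done → (B).
(G) needed (F) and (B), now all done → (G).
(K) needed (F), (B), (I) and (G), now all done → (K).
(A) needed (F), (K), (H) and (I), now all done → (A).
(C) needed (A), (B) and (G), now all done → (C).
(E) needed (A), (H), (C), (I) and (G), now all done → (E).
That leaves (D) as the only ready step → (D).
That leaves (J) as the only ready step → (J).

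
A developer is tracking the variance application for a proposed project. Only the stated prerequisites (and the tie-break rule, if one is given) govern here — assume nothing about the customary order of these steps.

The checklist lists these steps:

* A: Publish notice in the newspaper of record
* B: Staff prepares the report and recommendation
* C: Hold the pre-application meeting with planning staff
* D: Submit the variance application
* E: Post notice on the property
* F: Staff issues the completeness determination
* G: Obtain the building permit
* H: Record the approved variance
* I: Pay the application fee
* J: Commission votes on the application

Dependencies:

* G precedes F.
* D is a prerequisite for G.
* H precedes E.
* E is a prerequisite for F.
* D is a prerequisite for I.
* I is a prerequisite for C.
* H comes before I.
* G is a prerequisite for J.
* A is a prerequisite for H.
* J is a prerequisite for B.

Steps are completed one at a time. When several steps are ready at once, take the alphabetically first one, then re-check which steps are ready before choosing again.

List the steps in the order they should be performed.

A → D → G → H → E → F → I → C → J → B

Nothing is required for A and D. A has the earlier label → A first.
H now also ready, so the ready set is {D, H}; D has the earlier label → D.
Ready: G and H. G has the earlier label → G.
Now H and J have their prerequisites met. H has the earlier label, so H next.
Ready: E, I and J. E has the earlier label → E.
F now also ready, so the ready set is {F, I, J}; F has the earlier label → F.
I and J are both available; I has the earlier label → I.
Now C and J have their prerequisites met. C has the earlier label, so C next.
J needed G, now all done → J.
That leaves B as the only ready step → B.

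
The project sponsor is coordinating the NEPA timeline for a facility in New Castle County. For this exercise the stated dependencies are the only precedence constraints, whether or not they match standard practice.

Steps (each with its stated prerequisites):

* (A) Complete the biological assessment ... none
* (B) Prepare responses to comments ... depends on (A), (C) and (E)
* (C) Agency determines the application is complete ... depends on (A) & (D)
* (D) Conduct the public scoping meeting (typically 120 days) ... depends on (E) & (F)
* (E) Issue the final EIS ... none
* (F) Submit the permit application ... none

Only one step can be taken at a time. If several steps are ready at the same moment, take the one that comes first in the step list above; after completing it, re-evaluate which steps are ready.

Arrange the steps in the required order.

Nothing is required for (A), (E) and (F). (A) is listed earlier → (A) first.
(E) and (F) are both available; (E) is listed earlier → (E).
(F) is the only step now ready → (F).
Next only (D) has its prerequisites met → (D).
(C) is the only step now ready → (C).
That leaves (B) as the only ready step → (B).

(A), (E), (F), (D), (C), (B)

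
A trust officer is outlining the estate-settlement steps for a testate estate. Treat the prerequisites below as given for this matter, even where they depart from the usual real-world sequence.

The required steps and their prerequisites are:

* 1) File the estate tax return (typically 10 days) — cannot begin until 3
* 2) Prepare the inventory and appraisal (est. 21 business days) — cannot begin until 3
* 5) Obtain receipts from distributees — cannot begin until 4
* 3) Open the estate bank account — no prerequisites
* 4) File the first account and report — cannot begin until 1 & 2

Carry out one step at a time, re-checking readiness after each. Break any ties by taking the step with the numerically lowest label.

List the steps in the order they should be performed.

3 → 1 → 2 → 4 → 5

Only 3 has no prerequisites, so it is first.
Ready: 1 and 2. 1 has the earlier label → 1.
2 needed 3, now all done → 2.
4 needed 1 and 2, now all done → 4.
That leaves 5 as the only ready step → 5.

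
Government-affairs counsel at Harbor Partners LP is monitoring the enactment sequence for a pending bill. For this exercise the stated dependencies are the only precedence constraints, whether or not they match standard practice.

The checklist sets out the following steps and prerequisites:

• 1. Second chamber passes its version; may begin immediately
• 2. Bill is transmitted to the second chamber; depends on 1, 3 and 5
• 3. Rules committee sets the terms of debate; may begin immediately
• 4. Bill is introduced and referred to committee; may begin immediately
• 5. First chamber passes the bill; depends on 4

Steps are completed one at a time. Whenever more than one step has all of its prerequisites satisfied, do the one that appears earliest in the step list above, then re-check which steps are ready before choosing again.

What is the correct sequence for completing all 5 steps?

1 3 4 5 2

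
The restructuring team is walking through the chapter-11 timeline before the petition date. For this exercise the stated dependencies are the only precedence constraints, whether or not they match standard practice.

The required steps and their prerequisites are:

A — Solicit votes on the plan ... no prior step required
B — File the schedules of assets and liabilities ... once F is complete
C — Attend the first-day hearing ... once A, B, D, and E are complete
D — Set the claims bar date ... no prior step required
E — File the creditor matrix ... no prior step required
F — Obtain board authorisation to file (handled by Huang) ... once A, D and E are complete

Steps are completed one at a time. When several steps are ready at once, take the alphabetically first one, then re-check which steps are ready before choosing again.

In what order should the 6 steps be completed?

A, D, E, F, B, C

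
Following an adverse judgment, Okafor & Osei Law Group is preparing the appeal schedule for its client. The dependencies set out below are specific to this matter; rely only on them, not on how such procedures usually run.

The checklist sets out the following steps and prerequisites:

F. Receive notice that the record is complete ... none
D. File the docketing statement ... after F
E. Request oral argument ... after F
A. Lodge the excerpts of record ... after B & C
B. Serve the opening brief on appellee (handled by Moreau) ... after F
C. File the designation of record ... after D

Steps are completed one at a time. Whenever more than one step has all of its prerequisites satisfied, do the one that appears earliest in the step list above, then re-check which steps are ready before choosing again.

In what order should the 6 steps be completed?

F → D → E → B → C → A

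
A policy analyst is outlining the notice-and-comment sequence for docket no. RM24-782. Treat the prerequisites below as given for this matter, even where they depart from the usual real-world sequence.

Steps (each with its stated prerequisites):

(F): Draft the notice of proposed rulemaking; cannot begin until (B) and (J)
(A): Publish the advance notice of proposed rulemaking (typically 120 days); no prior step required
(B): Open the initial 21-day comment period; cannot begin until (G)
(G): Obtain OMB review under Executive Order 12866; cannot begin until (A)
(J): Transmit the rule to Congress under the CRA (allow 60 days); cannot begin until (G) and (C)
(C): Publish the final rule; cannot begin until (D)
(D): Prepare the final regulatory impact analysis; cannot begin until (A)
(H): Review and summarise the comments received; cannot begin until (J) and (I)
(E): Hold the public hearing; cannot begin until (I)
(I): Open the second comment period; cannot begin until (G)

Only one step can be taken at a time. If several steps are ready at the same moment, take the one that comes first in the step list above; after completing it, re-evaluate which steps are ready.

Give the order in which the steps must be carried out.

(A) → (G) → (B) → (D) → (C) → (J) → (F) → (I) → (H) → (E)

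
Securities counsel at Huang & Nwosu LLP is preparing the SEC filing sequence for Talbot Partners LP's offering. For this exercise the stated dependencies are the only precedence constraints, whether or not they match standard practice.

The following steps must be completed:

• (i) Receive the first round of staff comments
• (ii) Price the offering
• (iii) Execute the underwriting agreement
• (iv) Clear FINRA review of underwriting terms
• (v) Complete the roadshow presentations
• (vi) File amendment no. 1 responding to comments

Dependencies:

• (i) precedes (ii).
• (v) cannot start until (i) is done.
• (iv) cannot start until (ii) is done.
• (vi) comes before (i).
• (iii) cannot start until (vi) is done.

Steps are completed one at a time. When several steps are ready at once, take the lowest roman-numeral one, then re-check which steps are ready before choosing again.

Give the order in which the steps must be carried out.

(vi) is the only step with nothing outstanding, so it goes first.
Ready: (i) and (iii). (i) has the earlier label → (i).
Ready: (ii), (iii) and (v). (ii) has the earlier label → (ii).
Now (iii), (iv) and (v) have their prerequisites met. (iii) has the earlier label, so (iii) next.
Now (iv) and (v) have their prerequisites met. (iv) has the earlier label, so (iv) next.
(v) needed (i), now all done → (v).

(vi) (i) (ii) (iii) (iv) (v)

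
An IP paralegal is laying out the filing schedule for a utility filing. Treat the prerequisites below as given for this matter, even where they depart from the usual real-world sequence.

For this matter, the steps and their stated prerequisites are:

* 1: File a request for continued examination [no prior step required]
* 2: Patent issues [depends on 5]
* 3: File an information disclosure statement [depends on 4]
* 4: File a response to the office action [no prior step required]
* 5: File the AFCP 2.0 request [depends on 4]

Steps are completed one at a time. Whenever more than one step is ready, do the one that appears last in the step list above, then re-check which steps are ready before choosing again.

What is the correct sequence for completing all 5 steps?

Nothing is required for 4 and 1. 4 is listed later → 4 first.
5, 3 and 1 are all available; 5 is listed later → 5.
2 now also ready, so the ready set is {3, 2, 1}; 3 is listed later → 3.
Now 2 and 1 have their prerequisites met. 2 is listed later, so 2 next.
Next only 1 has its prerequisites met → 1.

4, 5, 3, 2, 1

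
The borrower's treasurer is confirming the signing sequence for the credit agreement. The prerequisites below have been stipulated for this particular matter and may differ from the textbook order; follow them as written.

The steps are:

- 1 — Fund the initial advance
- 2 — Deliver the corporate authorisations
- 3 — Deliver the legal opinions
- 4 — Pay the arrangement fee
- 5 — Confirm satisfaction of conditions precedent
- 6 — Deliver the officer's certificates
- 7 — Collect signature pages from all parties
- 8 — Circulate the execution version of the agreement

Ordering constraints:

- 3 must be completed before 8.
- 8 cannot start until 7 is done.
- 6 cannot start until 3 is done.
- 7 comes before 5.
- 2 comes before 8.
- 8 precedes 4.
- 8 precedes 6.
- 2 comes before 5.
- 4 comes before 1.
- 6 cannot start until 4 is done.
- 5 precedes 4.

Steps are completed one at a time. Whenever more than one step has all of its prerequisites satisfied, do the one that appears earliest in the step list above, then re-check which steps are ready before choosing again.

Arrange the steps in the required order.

2 → 3 → 7 → 5 → 8 → 4 → 1 → 6

Nothing is required for 2, 3 and 7. 2 is listed earlier → 2 first.
Now 3 and 7 have their prerequisites met. 3 is listed earlier, so 3 next.
Next only 7 has its prerequisites met → 7.
Ready: 5 and 8. 5 is listed earlier → 5.
8 needed 2, 3 and 7, now all done → 8.
4 needed 5 and 8, now all done → 4.
Ready: 1 and 6. 1 is listed earlier → 1.
6 needed 3, 4 and 8, now all done → 6.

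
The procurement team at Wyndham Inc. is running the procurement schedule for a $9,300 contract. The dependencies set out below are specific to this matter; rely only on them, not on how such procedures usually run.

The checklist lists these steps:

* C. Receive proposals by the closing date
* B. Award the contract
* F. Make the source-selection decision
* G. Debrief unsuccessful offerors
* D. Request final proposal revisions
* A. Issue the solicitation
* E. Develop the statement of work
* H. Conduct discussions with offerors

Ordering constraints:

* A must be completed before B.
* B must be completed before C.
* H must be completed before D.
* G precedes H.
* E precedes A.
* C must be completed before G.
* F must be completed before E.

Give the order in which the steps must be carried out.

F E A B C G H D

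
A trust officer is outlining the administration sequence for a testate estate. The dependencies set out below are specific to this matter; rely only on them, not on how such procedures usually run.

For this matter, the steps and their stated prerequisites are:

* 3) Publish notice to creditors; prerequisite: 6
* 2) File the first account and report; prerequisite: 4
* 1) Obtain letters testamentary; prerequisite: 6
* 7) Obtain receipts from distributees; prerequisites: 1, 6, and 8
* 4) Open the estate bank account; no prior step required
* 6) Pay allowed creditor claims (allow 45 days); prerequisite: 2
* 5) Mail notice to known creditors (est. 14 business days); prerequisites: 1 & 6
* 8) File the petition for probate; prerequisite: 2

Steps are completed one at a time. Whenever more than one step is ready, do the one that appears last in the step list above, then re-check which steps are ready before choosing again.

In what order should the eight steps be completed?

4, 2, 8, 6, 1, 5, 7, 3

4 has no prerequisites → 4 first.
2 needed 4, now all done → 2.
Now 8 and 6 have their prerequisites met. 8 is listed later, so 8 next.
6 is the only step now ready → 6.
1 and 3 are both available; 1 is listed later → 1.
5 and 7 now also ready, so the ready set is {5, 7, 3}; 5 is listed later → 5.
Now 7 and 3 have their prerequisites met. 7 is listed later, so 7 next.
That leaves 3 as the only ready step → 3.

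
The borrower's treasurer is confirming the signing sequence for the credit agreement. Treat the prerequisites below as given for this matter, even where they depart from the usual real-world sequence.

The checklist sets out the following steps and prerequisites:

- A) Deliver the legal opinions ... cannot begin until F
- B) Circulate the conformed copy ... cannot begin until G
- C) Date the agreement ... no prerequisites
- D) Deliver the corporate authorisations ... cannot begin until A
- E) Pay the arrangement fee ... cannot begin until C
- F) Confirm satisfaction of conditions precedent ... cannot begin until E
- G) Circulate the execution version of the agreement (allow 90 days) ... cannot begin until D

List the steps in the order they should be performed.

C has no prerequisites → C first.
E needed C, now all done → E.
F is the only step now ready → F.
A needed F, now all done → A.
D needed A, now all done → D.
G needed D, now all done → G.
B is the only step now ready → B.

C, E, F, A, D, G, B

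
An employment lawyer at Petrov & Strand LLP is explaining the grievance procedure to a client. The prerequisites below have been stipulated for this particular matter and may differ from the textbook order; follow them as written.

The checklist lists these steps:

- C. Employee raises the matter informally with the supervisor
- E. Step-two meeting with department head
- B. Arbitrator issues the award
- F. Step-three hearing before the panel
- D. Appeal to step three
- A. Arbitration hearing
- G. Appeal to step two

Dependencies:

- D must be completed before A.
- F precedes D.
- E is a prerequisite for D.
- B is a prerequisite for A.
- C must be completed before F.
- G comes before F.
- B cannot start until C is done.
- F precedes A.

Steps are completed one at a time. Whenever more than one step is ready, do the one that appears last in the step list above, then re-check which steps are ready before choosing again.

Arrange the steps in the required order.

G, E, C, F, D, B, A

G, E and C have no prerequisites; G is listed later, so G is first.
E and C are both available; E is listed later → E.
Next only C has its prerequisites met → C.
F and B are both available; F is listed later → F.
Ready: D and B. D is listed later → D.
Next only B has its prerequisites met → B.
A needed D, F and B, now all done → A.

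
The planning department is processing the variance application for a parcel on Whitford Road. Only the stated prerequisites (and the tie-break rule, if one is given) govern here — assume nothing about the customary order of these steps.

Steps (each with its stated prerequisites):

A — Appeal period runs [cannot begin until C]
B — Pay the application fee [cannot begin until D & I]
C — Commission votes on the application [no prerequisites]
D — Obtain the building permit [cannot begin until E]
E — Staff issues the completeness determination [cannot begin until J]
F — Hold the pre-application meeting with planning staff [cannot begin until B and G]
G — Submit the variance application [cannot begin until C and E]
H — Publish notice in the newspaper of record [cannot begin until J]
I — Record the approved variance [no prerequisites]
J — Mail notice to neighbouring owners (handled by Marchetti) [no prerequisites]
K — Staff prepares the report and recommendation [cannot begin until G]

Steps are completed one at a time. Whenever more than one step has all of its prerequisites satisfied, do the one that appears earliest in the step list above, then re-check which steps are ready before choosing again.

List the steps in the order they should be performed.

Nothing is required for C, I and J. C is listed earlier → C first.
Now A, I and J have their prerequisites met. A is listed earlier, so A next.
Ready: I and J. I is listed earlier → I.
J is the only step now ready → J.
Now E and H have their prerequisites met. E is listed earlier, so E next.
D, G and H are all available; D is listed earlier → D.
Now B, G and H have their prerequisites met. B is listed earlier, so B next.
G and H are both available; G is listed earlier → G.
Ready: F, H and K. F is listed earlier → F.
Now H and K have their prerequisites met. H is listed earlier, so H next.
That leaves K as the only ready step → K.

C, A, I, J, E, D, B, G, F, H, K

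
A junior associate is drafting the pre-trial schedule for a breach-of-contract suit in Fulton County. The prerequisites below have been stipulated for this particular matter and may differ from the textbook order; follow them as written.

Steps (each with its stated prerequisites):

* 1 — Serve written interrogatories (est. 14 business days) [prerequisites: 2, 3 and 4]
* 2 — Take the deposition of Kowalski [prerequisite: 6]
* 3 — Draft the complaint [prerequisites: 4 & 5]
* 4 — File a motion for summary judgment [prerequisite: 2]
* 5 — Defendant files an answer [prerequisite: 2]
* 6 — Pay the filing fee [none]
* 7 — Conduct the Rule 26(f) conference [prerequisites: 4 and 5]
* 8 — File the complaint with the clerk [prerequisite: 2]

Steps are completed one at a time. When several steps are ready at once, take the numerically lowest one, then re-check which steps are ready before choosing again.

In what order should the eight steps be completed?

Only 6 has no prerequisites, so it is first.
That leaves 2 as the only ready step → 2.
Now 4, 5 and 8 have their prerequisites met. 4 has the earlier label, so 4 next.
Ready: 5 and 8. 5 has the earlier label → 5.
Now 3, 7 and 8 have their prerequisites met. 3 has the earlier label, so 3 next.
1 now also ready, so the ready set is {1, 7, 8}; 1 has the earlier label → 1.
7 and 8 are both available; 7 has the earlier label → 7.
8 needed 2, now all done → 8.

6, 2, 4, 5, 3, 1, 7, 8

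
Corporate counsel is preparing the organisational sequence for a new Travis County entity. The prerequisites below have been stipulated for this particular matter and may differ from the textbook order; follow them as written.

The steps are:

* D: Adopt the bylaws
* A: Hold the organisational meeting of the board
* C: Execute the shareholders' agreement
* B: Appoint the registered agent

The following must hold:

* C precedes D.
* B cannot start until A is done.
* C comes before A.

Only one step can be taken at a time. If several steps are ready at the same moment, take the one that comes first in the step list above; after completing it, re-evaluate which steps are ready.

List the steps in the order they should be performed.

Only C has no prerequisites, so it is first.
Now D and A have their prerequisites met. D is listed earlier, so D next.
A is the only step now ready → A.
Next only B has its prerequisites met → B.

C D A B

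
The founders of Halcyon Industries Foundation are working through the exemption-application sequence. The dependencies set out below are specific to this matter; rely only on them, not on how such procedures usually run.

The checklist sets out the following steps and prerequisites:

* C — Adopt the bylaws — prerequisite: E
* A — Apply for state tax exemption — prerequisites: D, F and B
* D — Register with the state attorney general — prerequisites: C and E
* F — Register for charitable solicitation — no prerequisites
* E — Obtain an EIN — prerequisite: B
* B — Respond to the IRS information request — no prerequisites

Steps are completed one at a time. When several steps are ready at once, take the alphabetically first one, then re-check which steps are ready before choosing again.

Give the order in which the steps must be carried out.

B E C D F A

Nothing is required for B and F. B has the earlier label → B first.
E now also ready, so the ready set is {E, F}; E has the earlier label → E.
Ready: C and F. C has the earlier label → C.
D and F are both available; D has the earlier label → D.
F is the only step now ready → F.
A needed B, D and F, now all done → A.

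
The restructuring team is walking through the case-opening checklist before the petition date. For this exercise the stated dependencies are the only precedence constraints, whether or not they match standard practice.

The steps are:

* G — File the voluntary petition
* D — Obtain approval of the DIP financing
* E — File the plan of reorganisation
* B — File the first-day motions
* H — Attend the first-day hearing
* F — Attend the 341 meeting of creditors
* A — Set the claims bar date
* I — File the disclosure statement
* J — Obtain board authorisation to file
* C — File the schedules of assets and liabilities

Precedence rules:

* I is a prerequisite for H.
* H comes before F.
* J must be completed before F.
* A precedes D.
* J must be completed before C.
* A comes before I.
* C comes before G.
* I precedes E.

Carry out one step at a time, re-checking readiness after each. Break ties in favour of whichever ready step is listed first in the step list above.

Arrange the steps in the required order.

B, A, D, I, E, H, J, F, C, G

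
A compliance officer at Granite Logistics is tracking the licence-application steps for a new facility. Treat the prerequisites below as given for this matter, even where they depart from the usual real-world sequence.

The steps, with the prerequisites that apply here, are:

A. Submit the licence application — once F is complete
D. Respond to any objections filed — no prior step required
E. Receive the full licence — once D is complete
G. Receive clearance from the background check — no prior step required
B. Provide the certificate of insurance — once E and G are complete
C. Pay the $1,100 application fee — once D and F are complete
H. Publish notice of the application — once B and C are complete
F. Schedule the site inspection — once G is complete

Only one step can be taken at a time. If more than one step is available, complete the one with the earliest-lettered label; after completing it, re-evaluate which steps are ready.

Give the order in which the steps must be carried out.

D E G B F A C H

Nothing is required for D and G. D has the earlier label → D first.
E now also ready, so the ready set is {E, G}; E has the earlier label → E.
Next only G has its prerequisites met → G.
B and F are both available; B has the earlier label → B.
F needed G, now all done → F.
Now A and C have their prerequisites met. A has the earlier label, so A next.
C is the only step now ready → C.
H needed B and C, now all done → H.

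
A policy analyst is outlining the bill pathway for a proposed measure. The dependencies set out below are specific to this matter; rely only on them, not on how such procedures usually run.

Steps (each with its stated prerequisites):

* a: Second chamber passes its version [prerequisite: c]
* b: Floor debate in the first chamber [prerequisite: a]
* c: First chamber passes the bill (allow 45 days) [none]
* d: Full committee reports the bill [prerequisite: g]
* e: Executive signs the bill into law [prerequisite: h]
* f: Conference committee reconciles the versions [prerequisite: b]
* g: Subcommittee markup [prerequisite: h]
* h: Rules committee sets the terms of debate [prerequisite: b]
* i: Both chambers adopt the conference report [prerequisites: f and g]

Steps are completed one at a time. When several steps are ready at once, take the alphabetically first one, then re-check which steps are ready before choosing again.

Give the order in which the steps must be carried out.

Only c has no prerequisites, so it is first.
a is the only step now ready → a.
Next only b has its prerequisites met → b.
f and h are both available; f has the earlier label → f.
h is the only step now ready → h.
Now e and g have their prerequisites met. e has the earlier label, so e next.
Next only g has its prerequisites met → g.
Ready: d and i. d has the earlier label → d.
Next only i has its prerequisites met → i.

c → a → b → f → h → e → g → d → i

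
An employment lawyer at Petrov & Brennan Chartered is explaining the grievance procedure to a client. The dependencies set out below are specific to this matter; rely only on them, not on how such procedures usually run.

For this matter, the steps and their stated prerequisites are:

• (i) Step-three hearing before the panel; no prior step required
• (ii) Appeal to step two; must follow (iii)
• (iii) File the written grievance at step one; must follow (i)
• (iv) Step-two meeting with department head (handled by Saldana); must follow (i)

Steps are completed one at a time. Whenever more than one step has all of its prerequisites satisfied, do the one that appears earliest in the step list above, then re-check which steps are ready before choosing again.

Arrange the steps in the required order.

(i) has no prerequisites → (i) first.
Now (iii) and (iv) have their prerequisites met. (iii) is listed earlier, so (iii) next.
Ready: (ii) and (iv). (ii) is listed earlier → (ii).
That leaves (iv) as the only ready step → (iv).

(i) → (iii) → (ii) → (iv)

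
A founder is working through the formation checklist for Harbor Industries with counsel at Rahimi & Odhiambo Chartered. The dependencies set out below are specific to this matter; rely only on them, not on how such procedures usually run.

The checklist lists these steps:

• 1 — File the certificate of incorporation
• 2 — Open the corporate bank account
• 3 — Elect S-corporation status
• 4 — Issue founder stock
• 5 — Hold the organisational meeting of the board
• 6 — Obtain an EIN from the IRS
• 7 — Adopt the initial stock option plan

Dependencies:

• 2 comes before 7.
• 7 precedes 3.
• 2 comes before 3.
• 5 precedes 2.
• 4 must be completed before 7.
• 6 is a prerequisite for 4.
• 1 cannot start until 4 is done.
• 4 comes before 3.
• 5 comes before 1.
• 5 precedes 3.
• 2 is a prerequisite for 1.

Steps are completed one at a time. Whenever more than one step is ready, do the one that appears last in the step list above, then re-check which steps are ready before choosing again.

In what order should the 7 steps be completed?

6, 5, 4, 2, 7, 3, 1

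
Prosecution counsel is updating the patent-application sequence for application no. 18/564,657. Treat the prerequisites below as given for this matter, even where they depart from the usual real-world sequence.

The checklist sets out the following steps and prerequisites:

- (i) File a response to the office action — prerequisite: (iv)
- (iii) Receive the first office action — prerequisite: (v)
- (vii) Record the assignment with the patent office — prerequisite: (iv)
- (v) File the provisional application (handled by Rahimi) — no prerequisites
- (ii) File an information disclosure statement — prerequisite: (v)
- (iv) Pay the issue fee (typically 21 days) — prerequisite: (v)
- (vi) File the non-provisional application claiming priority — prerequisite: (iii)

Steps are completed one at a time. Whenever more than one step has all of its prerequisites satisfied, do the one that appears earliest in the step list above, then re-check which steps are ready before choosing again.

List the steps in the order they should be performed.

(v) (iii) (ii) (iv) (i) (vii) (vi)

Only (v) has no prerequisites, so it is first.
(iii), (ii) and (iv) are all available; (iii) is listed earlier → (iii).
Now (ii), (iv) and (vi) have their prerequisites met. (ii) is listed earlier, so (ii) next.
(iv) and (vi) are both available; (iv) is listed earlier → (iv).
(i), (vii) and (vi) are all available; (i) is listed earlier → (i).
(vii) and (vi) are both available; (vii) is listed earlier → (vii).
That leaves (vi) as the only ready step → (vi).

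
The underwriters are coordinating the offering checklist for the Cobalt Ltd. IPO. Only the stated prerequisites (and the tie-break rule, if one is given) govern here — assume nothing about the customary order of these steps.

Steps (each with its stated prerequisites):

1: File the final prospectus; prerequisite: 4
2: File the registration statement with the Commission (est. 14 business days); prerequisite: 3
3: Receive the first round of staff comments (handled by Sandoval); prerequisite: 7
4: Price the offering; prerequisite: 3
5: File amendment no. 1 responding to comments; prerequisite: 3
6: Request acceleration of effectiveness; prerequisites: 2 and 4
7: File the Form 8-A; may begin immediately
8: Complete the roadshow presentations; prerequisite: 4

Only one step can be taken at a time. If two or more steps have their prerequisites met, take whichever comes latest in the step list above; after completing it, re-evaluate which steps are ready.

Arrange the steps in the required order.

Only 7 has no prerequisites, so it is first.
Next only 3 has its prerequisites met → 3.
Now 5, 4 and 2 have their prerequisites met. 5 is listed later, so 5 next.
Ready: 4 and 2. 4 is listed later → 4.
8 and 1 now also ready, so the ready set is {8, 2, 1}; 8 is listed later → 8.
Now 2 and 1 have their prerequisites met. 2 is listed later, so 2 next.
Ready: 6 and 1. 6 is listed later → 6.
1 is the only step now ready → 1.

7, 3, 5, 4, 8, 2, 6, 1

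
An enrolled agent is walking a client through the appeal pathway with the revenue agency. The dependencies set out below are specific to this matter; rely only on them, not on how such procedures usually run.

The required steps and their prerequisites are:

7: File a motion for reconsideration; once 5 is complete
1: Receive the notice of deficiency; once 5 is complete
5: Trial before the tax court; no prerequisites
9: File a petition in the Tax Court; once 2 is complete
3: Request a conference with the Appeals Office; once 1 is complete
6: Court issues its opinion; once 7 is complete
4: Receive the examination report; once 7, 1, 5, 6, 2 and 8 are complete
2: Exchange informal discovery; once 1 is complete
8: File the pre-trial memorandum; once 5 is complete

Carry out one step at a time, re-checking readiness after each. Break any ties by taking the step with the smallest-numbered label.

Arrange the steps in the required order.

5, 1, 2, 3, 7, 6, 8, 4, 9

Only 5 has no prerequisites, so it is first.
Ready: 1, 7 and 8. 1 has the earlier label → 1.
2, 3, 7 and 8 are all available; 2 has the earlier label → 2.
Ready: 3, 7, 8 and 9. 3 has the earlier label → 3.
7, 8 and 9 are all available; 7 has the earlier label → 7.
6 now also ready, so the ready set is {6, 8, 9}; 6 has the earlier label → 6.
Now 8 and 9 have their prerequisites met. 8 has the earlier label, so 8 next.
4 now also ready, so the ready set is {4, 9}; 4 has the earlier label → 4.
Next only 9 has its prerequisites met → 9.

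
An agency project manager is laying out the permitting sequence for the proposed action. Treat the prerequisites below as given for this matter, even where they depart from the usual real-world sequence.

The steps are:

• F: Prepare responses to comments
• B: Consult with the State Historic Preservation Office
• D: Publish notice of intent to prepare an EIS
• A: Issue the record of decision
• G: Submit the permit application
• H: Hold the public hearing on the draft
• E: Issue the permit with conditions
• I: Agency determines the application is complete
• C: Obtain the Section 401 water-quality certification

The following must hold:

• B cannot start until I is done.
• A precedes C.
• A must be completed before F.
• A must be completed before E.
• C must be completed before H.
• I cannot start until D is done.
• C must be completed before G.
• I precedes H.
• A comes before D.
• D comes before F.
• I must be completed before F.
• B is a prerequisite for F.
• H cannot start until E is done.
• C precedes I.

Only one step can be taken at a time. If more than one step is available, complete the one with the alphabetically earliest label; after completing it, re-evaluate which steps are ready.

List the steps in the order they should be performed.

A is the only step with nothing outstanding, so it goes first.
C, D and E are all available; C has the earlier label → C.
Now D, E and G have their prerequisites met. D has the earlier label, so D next.
Ready: E, G and I. E has the earlier label → E.
G and I are both available; G has the earlier label → G.
I needed C and D, now all done → I.
Now B and H have their prerequisites met. B has the earlier label, so B next.
F and H are both available; F has the earlier label → F.
H is the only step now ready → H.

A, C, D, E, G, I, B, F, H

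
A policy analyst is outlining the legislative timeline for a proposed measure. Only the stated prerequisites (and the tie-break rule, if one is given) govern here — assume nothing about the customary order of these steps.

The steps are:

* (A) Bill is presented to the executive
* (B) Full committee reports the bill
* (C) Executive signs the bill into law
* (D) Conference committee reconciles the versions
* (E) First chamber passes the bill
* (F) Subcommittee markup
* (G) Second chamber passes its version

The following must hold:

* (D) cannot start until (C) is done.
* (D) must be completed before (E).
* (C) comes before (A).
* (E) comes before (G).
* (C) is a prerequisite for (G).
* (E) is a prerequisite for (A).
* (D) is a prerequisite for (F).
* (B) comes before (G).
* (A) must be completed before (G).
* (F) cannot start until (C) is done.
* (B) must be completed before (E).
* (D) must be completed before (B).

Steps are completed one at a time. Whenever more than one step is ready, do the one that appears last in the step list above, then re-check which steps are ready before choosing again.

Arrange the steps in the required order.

(C), (D), (F), (B), (E), (A), (G)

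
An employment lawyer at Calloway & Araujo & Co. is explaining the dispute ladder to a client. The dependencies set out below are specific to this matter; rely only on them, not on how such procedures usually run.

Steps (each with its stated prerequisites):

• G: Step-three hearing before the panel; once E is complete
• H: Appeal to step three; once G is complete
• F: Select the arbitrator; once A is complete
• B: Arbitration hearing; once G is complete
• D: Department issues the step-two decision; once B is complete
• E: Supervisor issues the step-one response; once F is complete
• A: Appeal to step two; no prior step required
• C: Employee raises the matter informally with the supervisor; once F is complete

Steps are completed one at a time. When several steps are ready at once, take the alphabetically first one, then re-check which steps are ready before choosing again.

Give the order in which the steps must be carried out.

A is the only step with nothing outstanding, so it goes first.
F needed A, now all done → F.
C and E are both available; C has the earlier label → C.
E needed F, now all done → E.
G needed E, now all done → G.
Ready: B and H. B has the earlier label → B.
D now also ready, so the ready set is {D, H}; D has the earlier label → D.
H is the only step now ready → H.

A F C E G B D H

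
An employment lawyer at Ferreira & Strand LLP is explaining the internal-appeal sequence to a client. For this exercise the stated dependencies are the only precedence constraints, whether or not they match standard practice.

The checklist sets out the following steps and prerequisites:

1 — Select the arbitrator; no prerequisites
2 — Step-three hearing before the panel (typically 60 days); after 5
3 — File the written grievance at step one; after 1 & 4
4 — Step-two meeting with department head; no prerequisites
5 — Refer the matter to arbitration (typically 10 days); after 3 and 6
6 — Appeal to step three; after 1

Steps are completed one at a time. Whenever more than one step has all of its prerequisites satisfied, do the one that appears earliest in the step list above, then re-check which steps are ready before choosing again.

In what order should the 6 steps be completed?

1, 4, 3, 6, 5, 2

1 and 4 have no prerequisites; 1 is listed earlier, so 1 is first.
6 now also ready, so the ready set is {4, 6}; 4 is listed earlier → 4.
3 and 6 are both available; 3 is listed earlier → 3.
6 needed 1, now all done → 6.
5 is the only step now ready → 5.
Next only 2 has its prerequisites met → 2.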